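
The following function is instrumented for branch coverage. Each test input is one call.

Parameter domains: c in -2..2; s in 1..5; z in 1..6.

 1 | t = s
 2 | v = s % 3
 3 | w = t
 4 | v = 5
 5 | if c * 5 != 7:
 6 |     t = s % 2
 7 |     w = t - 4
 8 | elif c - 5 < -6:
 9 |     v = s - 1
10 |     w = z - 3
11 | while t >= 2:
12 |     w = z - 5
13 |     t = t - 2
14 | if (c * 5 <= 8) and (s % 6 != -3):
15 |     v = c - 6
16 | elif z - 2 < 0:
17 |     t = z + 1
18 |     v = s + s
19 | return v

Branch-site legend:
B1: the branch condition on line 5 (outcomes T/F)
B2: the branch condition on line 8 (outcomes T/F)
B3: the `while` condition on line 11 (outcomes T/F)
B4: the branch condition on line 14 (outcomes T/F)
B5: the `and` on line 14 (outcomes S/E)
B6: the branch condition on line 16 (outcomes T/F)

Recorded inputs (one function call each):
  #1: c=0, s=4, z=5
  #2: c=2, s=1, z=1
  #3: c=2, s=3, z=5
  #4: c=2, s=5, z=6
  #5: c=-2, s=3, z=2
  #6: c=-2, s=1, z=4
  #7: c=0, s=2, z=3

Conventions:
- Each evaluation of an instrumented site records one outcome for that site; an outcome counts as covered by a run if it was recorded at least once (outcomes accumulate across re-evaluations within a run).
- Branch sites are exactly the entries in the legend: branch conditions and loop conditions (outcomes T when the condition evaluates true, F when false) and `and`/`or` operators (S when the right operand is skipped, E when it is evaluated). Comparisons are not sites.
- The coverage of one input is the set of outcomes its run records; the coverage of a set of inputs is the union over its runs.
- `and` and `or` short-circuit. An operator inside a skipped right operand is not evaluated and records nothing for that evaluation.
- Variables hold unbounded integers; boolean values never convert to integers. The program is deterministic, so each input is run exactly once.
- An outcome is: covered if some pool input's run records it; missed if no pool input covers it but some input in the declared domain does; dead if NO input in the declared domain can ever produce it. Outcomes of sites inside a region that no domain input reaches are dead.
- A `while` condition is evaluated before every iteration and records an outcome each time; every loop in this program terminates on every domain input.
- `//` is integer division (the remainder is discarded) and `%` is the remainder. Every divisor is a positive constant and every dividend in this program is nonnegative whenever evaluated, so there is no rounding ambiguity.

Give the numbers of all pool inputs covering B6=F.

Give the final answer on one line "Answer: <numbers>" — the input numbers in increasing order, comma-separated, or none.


input #1 (c=0, s=4, z=5): misses B6=F
input #2 (c=2, s=1, z=1): misses B6=F
input #3 (c=2, s=3, z=5): covers B6=F
input #4 (c=2, s=5, z=6): covers B6=F
input #5 (c=-2, s=3, z=2): misses B6=F
input #6 (c=-2, s=1, z=4): misses B6=F
input #7 (c=0, s=2, z=3): misses B6=F
Answer: 3, 4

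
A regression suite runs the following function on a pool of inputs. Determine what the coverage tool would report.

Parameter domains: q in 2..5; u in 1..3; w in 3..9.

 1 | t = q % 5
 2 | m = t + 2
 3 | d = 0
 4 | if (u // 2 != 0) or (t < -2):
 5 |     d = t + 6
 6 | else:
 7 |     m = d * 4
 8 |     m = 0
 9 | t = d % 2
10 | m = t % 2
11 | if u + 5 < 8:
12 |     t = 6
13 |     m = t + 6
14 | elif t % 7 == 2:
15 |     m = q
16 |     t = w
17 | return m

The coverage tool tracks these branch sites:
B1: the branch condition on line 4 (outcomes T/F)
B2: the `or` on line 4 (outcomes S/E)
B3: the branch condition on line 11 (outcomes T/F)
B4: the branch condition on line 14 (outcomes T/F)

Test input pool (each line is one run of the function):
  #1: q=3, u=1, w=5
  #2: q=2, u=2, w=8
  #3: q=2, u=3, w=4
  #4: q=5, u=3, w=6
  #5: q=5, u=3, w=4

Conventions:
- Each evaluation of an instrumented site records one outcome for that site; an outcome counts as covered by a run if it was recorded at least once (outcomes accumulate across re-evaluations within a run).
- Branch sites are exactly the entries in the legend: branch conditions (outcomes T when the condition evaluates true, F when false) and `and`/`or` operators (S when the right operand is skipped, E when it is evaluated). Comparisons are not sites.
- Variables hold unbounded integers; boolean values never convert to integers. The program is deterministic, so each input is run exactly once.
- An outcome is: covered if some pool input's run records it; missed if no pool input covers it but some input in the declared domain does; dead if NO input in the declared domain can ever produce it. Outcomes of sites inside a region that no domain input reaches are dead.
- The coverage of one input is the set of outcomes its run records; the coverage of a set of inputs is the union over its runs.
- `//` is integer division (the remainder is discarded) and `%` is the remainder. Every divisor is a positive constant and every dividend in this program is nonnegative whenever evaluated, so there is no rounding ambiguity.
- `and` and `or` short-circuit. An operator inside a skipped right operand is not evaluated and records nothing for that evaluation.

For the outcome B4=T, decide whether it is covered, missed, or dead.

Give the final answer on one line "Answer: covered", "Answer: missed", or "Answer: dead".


no pool input records B4=T
checking all 84 inputs in the declared domain: B4=T is never recorded -> dead
Answer: dead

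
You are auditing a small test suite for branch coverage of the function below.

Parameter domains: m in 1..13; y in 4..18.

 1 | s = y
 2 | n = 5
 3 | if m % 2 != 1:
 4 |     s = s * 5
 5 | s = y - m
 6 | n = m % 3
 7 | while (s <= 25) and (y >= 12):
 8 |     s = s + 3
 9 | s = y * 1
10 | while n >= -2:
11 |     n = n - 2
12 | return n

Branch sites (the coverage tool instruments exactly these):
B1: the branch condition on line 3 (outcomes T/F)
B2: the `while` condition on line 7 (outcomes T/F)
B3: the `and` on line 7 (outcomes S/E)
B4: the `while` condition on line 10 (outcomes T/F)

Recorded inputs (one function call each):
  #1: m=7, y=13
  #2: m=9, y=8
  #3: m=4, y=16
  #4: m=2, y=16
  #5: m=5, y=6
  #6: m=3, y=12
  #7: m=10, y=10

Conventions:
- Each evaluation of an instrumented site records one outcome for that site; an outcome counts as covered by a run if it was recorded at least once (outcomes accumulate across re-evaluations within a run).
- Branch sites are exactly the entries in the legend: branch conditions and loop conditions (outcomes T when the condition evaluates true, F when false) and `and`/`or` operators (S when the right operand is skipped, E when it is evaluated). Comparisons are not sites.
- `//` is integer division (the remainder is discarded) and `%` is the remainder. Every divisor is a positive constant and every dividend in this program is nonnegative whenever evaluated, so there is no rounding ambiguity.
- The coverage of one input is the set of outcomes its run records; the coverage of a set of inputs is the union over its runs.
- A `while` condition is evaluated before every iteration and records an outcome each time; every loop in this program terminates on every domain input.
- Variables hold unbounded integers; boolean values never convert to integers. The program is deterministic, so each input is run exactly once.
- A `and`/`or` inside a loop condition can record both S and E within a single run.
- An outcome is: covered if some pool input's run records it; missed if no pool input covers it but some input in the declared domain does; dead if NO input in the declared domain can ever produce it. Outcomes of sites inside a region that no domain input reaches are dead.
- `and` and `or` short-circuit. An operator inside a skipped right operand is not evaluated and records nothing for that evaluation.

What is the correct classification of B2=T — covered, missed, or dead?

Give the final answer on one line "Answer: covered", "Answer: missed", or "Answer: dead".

B2=T is recorded by pool input(s) 1, 3, 4, 6 -> covered

Answer: covered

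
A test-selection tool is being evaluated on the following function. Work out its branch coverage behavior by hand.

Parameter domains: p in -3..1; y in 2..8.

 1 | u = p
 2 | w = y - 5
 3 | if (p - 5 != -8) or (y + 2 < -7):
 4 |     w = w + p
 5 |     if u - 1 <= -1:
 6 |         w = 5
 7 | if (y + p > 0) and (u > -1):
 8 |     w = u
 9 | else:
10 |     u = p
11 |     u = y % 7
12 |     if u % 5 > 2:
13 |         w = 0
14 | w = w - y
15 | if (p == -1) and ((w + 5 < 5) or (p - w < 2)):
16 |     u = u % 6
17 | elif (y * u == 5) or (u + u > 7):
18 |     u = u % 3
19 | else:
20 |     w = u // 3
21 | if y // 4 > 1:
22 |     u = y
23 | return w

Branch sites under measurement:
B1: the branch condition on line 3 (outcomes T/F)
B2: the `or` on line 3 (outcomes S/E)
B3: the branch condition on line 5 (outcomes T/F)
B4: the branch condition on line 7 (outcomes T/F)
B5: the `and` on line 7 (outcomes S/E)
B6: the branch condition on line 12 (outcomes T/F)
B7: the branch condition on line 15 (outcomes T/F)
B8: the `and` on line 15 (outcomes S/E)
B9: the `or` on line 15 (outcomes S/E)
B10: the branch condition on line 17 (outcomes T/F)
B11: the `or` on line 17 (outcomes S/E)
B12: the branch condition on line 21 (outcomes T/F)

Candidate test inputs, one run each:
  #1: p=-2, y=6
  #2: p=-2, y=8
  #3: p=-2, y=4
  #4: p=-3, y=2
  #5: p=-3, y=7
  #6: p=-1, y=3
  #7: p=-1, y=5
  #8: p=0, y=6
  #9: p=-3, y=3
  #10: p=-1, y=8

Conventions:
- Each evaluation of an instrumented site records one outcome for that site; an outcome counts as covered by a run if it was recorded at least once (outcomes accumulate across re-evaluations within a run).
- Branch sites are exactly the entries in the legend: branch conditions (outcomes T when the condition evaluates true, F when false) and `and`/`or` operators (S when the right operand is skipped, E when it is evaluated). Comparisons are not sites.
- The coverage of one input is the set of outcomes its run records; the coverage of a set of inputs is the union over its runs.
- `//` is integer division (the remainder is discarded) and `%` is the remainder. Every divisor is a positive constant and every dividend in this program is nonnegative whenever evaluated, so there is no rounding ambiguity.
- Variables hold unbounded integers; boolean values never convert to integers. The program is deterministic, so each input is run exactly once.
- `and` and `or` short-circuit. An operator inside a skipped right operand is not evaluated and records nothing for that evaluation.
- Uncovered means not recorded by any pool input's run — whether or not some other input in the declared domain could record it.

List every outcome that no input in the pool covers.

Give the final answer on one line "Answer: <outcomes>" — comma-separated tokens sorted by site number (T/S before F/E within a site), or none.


input #1, p=-2, y=6: outcomes B1=T, B2=S, B3=T, B4=F, B5=E, B6=F, B7=F, B8=S, B10=T, B11=E, B12=F
input #2, p=-2, y=8: outcomes B1=T, B2=S, B3=T, B4=F, B5=E, B6=F, B7=F, B8=S, B10=F, B11=E, B12=T
input #3, p=-2, y=4: outcomes B1=T, B2=S, B3=T, B4=F, B5=E, B6=T, B7=F, B8=S, B10=T, B11=E, B12=F
input #4, p=-3, y=2: outcomes B1=F, B2=E, B4=F, B5=S, B6=F, B7=F, B8=S, B10=F, B11=E, B12=F
input #5, p=-3, y=7: outcomes B1=F, B2=E, B4=F, B5=E, B6=F, B7=F, B8=S, B10=F, B11=E, B12=F
input #6, p=-1, y=3: outcomes B1=T, B2=S, B3=T, B4=F, B5=E, B6=T, B7=T, B8=E, B9=S, B12=F
input #7, p=-1, y=5: outcomes B1=T, B2=S, B3=T, B4=F, B5=E, B6=F, B7=T, B8=E, B9=E, B12=F
input #8, p=0, y=6: outcomes B1=T, B2=S, B3=T, B4=T, B5=E, B7=F, B8=S, B10=F, B11=E, B12=F
input #9, p=-3, y=3: outcomes B1=F, B2=E, B4=F, B5=S, B6=T, B7=F, B8=S, B10=F, B11=E, B12=F
input #10, p=-1, y=8: outcomes B1=T, B2=S, B3=T, B4=F, B5=E, B6=F, B7=T, B8=E, B9=S, B12=T
union over the pool: B1=T, B1=F, B2=S, B2=E, B3=T, B4=T, B4=F, B5=S, B5=E, B6=T, B6=F, B7=T, B7=F, B8=S, B8=E, B9=S, B9=E, B10=T, B10=F, B11=E, B12=T, B12=F
uncovered (2 of 24): B3=F, B11=S
Answer: B3=F, B11=S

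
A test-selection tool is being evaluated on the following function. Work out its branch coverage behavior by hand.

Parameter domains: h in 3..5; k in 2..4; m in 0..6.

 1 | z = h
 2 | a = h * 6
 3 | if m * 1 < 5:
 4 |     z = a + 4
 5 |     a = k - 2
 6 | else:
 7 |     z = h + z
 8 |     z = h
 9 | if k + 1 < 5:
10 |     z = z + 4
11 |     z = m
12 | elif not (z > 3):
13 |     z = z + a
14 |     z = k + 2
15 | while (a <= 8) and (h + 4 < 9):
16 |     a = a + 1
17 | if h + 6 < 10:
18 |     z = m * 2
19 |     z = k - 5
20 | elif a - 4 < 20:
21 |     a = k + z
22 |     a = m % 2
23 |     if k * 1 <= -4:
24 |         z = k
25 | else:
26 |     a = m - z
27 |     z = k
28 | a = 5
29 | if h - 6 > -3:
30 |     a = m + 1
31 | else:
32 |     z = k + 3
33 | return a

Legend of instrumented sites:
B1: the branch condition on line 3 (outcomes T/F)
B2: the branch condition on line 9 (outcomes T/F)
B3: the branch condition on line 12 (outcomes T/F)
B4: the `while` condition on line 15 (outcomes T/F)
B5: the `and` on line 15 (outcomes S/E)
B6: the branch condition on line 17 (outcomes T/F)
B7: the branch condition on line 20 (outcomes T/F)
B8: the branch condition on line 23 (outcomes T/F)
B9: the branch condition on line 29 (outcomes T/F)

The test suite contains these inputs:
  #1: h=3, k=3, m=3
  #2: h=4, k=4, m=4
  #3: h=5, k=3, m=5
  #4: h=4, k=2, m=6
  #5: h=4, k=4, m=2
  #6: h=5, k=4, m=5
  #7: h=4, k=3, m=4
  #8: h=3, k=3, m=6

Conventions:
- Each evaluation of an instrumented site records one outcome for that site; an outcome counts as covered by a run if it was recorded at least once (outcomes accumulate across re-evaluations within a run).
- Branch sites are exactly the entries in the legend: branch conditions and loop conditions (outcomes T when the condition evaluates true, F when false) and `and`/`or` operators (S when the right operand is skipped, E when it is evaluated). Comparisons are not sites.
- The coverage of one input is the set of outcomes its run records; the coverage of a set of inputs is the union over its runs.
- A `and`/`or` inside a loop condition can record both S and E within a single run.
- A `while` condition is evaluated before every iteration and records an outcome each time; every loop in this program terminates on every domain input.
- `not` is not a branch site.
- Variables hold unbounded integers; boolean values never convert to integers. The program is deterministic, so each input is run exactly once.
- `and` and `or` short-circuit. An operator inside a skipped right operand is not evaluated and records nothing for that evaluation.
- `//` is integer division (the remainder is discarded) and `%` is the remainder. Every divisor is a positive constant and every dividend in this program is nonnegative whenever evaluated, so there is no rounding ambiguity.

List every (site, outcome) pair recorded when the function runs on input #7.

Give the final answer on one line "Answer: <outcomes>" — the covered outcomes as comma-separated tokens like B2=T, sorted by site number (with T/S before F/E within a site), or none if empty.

Simulating input #7 (h=4, k=3, m=4) step by step:
  B1->T, B2->T, B5->E, B4->T, B5->E, B4->T, B5->E, B4->T, B5->E, B4->T
  B5->E, B4->T, B5->E, B4->T, B5->E, B4->T, B5->E, B4->T, B5->S, B4->F
  B6->F, B7->T, B8->F, B9->T
deduplicating events, the covered set is: B1=T, B2=T, B4=T, B4=F, B5=S, B5=E, B6=F, B7=T, B8=F, B9=T

Answer: B1=T, B2=T, B4=T, B4=F, B5=S, B5=E, B6=F, B7=T, B8=F, B9=T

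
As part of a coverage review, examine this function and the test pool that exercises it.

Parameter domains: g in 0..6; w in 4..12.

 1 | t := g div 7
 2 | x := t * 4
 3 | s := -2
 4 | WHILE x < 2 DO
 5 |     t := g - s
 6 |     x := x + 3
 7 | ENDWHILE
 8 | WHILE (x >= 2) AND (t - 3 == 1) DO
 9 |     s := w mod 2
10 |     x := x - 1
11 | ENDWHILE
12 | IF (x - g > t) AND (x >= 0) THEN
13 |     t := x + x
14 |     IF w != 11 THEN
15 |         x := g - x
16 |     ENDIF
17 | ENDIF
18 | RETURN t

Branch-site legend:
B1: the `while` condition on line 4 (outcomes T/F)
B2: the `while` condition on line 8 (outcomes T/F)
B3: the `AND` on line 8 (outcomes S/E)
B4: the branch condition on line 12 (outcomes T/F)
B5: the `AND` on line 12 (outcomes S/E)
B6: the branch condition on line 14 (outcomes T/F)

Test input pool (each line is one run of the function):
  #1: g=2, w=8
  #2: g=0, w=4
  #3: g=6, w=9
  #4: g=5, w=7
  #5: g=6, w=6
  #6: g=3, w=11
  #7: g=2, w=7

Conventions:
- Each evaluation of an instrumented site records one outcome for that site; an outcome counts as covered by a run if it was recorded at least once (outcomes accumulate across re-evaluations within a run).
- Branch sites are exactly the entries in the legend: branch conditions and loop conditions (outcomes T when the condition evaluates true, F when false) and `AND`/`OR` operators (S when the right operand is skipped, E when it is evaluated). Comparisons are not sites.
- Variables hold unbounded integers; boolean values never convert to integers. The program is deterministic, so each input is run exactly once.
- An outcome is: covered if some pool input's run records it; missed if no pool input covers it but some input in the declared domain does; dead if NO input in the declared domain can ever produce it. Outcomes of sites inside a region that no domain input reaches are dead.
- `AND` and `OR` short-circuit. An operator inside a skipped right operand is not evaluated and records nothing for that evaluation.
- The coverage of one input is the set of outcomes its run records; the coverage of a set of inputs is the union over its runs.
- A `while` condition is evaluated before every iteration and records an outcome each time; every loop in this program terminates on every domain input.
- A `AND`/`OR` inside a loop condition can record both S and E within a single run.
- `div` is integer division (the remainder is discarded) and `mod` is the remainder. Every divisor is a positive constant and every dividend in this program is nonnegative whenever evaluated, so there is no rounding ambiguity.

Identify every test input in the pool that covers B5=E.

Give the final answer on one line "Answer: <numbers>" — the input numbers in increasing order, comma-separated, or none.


input #1 (g=2, w=8): misses B5=E
input #2 (g=0, w=4): covers B5=E
input #3 (g=6, w=9): misses B5=E
input #4 (g=5, w=7): misses B5=E
input #5 (g=6, w=6): misses B5=E
input #6 (g=3, w=11): misses B5=E
input #7 (g=2, w=7): misses B5=E
Answer: 2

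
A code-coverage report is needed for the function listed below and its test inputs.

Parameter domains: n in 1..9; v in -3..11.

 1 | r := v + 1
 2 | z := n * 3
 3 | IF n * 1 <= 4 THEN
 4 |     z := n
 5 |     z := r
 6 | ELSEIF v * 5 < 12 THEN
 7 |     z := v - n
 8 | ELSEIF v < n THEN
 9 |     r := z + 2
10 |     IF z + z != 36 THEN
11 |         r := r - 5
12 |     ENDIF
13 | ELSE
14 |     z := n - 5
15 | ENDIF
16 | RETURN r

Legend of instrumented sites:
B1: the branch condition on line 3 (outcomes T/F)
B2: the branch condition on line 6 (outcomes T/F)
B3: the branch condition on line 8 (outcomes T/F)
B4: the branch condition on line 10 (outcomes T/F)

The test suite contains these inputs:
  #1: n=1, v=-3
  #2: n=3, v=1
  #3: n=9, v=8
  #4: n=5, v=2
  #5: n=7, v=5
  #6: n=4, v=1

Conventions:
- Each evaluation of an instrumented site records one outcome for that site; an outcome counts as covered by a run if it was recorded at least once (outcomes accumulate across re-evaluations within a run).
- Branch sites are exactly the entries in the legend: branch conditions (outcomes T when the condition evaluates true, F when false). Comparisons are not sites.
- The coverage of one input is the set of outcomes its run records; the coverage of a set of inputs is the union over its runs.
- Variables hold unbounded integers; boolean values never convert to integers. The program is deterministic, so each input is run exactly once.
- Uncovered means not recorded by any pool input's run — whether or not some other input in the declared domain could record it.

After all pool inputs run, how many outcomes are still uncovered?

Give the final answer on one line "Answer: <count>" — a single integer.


#1 (n=1, v=-3) -> covered: B1=T
#2 (n=3, v=1) -> covered: B1=T
#3 (n=9, v=8) -> covered: B1=F, B2=F, B3=T, B4=T
#4 (n=5, v=2) -> covered: B1=F, B2=T
#5 (n=7, v=5) -> covered: B1=F, B2=F, B3=T, B4=T
#6 (n=4, v=1) -> covered: B1=T
union over the pool: B1=T, B1=F, B2=T, B2=F, B3=T, B4=T
uncovered (2 of 8): B3=F, B4=F
Answer: 2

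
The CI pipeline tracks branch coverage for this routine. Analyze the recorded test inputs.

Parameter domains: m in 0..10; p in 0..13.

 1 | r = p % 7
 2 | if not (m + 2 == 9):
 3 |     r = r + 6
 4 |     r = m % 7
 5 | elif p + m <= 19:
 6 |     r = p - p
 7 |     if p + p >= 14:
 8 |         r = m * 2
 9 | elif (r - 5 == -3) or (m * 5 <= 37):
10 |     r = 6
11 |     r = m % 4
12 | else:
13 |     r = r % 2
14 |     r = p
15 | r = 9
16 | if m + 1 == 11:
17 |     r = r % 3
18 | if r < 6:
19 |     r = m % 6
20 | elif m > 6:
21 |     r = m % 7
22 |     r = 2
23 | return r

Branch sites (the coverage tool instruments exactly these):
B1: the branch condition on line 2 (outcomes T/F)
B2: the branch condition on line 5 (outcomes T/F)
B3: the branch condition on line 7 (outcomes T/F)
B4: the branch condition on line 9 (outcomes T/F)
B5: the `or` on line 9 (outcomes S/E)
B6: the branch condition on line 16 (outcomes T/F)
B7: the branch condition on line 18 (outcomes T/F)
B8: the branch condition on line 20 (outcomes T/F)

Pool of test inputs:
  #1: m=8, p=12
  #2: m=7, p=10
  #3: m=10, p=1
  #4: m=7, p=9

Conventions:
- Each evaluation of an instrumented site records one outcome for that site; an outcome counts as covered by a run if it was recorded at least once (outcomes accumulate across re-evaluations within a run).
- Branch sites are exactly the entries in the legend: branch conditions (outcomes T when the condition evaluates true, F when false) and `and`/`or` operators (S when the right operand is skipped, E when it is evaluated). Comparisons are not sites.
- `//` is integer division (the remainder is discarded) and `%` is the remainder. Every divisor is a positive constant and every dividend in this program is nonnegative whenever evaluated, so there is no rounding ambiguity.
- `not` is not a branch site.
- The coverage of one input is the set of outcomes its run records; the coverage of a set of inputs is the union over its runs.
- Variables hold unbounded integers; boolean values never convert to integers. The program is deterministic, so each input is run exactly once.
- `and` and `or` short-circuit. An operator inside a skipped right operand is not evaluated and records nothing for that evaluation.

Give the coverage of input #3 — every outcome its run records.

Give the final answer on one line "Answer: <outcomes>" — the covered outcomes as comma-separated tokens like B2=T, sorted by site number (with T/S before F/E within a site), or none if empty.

Running input #3 (m=10, p=1), event by event:
  B1->T, B6->T, B7->T
distinct outcomes covered: B1=T, B6=T, B7=T

Answer: B1=T, B6=T, B7=T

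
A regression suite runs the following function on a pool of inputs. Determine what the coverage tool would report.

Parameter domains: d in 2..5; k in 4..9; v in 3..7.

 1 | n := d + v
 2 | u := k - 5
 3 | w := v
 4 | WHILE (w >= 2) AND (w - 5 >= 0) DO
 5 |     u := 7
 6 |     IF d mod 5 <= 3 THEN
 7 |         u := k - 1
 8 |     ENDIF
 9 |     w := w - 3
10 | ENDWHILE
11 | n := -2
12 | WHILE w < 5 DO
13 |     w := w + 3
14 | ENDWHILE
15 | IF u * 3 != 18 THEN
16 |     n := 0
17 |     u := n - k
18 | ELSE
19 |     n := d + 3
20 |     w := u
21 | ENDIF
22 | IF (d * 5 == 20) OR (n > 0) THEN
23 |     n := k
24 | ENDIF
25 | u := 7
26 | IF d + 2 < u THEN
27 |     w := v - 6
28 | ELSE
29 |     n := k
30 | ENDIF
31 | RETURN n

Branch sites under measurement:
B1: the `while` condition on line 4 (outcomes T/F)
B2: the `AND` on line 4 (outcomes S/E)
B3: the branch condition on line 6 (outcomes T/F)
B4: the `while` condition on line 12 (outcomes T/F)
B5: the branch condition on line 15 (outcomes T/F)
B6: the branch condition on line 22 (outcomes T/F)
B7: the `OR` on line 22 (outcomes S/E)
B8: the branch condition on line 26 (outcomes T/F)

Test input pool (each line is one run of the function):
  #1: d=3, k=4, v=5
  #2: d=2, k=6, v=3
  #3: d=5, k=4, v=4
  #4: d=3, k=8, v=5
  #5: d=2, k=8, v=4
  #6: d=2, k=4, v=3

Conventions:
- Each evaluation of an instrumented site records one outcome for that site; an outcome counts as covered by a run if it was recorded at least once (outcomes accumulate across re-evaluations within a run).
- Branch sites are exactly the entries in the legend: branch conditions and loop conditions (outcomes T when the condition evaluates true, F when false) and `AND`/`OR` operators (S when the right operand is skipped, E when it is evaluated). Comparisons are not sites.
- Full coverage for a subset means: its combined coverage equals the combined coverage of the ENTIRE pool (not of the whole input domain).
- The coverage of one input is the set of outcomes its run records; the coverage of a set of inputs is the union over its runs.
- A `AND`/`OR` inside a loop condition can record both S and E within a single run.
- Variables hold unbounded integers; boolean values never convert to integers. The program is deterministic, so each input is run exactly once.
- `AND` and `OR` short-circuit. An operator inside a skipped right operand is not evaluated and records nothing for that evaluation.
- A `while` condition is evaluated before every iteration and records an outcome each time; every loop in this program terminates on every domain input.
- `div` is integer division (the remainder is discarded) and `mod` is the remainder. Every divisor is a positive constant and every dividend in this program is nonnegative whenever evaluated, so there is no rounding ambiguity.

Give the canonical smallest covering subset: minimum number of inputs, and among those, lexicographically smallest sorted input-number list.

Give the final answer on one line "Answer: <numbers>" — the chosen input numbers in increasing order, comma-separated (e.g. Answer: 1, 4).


run #1 (d=3, k=4, v=5) runs B2->E, B1->T, B3->T, B2->E, B1->F, B4->T, B4->F, B5->T, B7->E, B6->F, B8->T; records B1=T, B1=F, B2=E, B3=T, B4=T, B4=F, B5=T, B6=F, B7=E, B8=T
run #2 (d=2, k=6, v=3) runs B2->E, B1->F, B4->T, B4->F, B5->T, B7->E, B6->F, B8->T; records B1=F, B2=E, B4=T, B4=F, B5=T, B6=F, B7=E, B8=T
run #3 (d=5, k=4, v=4) runs B2->E, B1->F, B4->T, B4->F, B5->T, B7->E, B6->F, B8->F; records B1=F, B2=E, B4=T, B4=F, B5=T, B6=F, B7=E, B8=F
run #4 (d=3, k=8, v=5) runs B2->E, B1->T, B3->T, B2->E, B1->F, B4->T, B4->F, B5->T, B7->E, B6->F, B8->T; records B1=T, B1=F, B2=E, B3=T, B4=T, B4=F, B5=T, B6=F, B7=E, B8=T
run #5 (d=2, k=8, v=4) runs B2->E, B1->F, B4->T, B4->F, B5->T, B7->E, B6->F, B8->T; records B1=F, B2=E, B4=T, B4=F, B5=T, B6=F, B7=E, B8=T
run #6 (d=2, k=4, v=3) runs B2->E, B1->F, B4->T, B4->F, B5->T, B7->E, B6->F, B8->T; records B1=F, B2=E, B4=T, B4=F, B5=T, B6=F, B7=E, B8=T
pool-wide coverage (11 outcomes): B1=T, B1=F, B2=E, B3=T, B4=T, B4=F, B5=T, B6=F, B7=E, B8=T, B8=F
no size-1 subset reaches all 11 outcomes (best union: 10/11)
size 2: inputs {1, 3} cover all 11 outcomes, and no lexicographically smaller subset of this size does
Answer: 1, 3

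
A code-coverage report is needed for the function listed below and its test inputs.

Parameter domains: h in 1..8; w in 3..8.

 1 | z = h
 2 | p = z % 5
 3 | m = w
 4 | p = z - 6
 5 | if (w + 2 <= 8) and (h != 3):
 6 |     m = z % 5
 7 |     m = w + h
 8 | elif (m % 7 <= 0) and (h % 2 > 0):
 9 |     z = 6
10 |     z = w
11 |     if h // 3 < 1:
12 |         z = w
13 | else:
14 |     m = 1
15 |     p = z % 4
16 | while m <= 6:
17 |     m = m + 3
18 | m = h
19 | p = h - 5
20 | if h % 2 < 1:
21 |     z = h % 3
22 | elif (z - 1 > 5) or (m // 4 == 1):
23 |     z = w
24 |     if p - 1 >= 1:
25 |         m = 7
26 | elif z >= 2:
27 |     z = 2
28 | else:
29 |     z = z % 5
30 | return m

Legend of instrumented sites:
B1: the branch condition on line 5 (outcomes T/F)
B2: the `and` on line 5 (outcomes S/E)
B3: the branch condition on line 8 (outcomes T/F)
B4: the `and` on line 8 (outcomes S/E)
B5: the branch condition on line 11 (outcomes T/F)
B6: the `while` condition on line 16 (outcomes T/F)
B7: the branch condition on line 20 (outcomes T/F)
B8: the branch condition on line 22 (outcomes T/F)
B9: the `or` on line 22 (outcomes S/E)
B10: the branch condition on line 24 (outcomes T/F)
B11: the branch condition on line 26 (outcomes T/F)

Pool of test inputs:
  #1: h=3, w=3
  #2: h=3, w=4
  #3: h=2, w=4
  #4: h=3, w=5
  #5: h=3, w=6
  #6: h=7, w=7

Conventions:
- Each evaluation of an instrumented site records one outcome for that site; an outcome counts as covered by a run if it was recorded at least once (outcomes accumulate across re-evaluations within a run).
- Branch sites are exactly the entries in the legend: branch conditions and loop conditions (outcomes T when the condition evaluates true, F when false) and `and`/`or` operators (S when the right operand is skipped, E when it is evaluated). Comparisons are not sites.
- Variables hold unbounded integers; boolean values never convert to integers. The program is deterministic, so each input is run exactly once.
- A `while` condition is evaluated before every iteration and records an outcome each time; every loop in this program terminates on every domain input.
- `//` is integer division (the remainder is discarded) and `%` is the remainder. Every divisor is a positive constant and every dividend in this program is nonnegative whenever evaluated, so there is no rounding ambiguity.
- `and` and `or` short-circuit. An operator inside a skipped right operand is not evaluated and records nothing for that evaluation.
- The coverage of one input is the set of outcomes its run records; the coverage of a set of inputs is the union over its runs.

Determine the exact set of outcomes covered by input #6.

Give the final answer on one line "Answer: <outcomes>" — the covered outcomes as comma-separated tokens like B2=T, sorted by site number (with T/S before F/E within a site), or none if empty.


Running input #6 (h=7, w=7), event by event:
  B2->S, B1->F, B4->E, B3->T, B5->F, B6->F, B7->F, B9->S, B8->T, B10->T
deduplicating events, the covered set is: B1=F, B2=S, B3=T, B4=E, B5=F, B6=F, B7=F, B8=T, B9=S, B10=T
Answer: B1=F, B2=S, B3=T, B4=E, B5=F, B6=F, B7=F, B8=T, B9=S, B10=T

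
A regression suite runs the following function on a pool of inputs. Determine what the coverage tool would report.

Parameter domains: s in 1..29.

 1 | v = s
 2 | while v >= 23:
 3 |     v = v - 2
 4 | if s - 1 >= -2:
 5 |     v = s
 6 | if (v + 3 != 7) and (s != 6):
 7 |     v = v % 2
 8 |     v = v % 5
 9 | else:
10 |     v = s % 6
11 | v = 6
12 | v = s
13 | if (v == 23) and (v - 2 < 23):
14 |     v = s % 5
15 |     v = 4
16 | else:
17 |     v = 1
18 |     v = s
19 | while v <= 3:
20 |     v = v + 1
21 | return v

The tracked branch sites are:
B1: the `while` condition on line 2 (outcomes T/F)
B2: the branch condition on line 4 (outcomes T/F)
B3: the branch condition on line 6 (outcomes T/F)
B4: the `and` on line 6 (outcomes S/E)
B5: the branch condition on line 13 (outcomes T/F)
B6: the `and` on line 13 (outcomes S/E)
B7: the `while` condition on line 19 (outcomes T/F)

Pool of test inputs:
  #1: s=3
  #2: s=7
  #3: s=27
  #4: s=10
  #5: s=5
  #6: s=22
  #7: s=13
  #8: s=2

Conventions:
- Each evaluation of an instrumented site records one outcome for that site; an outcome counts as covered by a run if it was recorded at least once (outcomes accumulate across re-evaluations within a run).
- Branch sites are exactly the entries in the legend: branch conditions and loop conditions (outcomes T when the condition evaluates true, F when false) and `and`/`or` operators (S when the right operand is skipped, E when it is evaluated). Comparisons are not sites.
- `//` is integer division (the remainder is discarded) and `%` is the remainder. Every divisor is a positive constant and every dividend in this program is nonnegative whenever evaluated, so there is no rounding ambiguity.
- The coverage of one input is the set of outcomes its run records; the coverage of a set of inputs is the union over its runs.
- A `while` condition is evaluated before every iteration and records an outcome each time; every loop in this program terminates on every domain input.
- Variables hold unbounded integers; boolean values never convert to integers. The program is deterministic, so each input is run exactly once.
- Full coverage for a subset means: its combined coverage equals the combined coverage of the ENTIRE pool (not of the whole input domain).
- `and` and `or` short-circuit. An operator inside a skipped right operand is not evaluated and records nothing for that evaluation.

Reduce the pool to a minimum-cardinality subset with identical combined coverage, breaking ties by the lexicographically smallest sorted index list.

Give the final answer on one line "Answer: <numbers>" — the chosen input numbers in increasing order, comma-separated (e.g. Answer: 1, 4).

#1 (s=3) -> B1->F, B2->T, B4->E, B3->T, B6->S, B5->F, B7->T, B7->F; covered: B1=F, B2=T, B3=T, B4=E, B5=F, B6=S, B7=T, B7=F
#2 (s=7) -> B1->F, B2->T, B4->E, B3->T, B6->S, B5->F, B7->F; covered: B1=F, B2=T, B3=T, B4=E, B5=F, B6=S, B7=F
#3 (s=27) -> B1->T, B1->T, B1->T, B1->F, B2->T, B4->E, B3->T, B6->S, B5->F, B7->F; covered: B1=T, B1=F, B2=T, B3=T, B4=E, B5=F, B6=S, B7=F
#4 (s=10) -> B1->F, B2->T, B4->E, B3->T, B6->S, B5->F, B7->F; covered: B1=F, B2=T, B3=T, B4=E, B5=F, B6=S, B7=F
#5 (s=5) -> B1->F, B2->T, B4->E, B3->T, B6->S, B5->F, B7->F; covered: B1=F, B2=T, B3=T, B4=E, B5=F, B6=S, B7=F
#6 (s=22) -> B1->F, B2->T, B4->E, B3->T, B6->S, B5->F, B7->F; covered: B1=F, B2=T, B3=T, B4=E, B5=F, B6=S, B7=F
#7 (s=13) -> B1->F, B2->T, B4->E, B3->T, B6->S, B5->F, B7->F; covered: B1=F, B2=T, B3=T, B4=E, B5=F, B6=S, B7=F
#8 (s=2) -> B1->F, B2->T, B4->E, B3->T, B6->S, B5->F, B7->T, B7->T, B7->F; covered: B1=F, B2=T, B3=T, B4=E, B5=F, B6=S, B7=T, B7=F
union over all inputs: B1=T, B1=F, B2=T, B3=T, B4=E, B5=F, B6=S, B7=T, B7=F (9 outcomes)
checked all size-1 subsets: none covers 9 outcomes (max 8/9)
the canonical winner is {1, 3}: size 2, full 9-outcome coverage, earliest index list among size-2 covers

Answer: 1, 3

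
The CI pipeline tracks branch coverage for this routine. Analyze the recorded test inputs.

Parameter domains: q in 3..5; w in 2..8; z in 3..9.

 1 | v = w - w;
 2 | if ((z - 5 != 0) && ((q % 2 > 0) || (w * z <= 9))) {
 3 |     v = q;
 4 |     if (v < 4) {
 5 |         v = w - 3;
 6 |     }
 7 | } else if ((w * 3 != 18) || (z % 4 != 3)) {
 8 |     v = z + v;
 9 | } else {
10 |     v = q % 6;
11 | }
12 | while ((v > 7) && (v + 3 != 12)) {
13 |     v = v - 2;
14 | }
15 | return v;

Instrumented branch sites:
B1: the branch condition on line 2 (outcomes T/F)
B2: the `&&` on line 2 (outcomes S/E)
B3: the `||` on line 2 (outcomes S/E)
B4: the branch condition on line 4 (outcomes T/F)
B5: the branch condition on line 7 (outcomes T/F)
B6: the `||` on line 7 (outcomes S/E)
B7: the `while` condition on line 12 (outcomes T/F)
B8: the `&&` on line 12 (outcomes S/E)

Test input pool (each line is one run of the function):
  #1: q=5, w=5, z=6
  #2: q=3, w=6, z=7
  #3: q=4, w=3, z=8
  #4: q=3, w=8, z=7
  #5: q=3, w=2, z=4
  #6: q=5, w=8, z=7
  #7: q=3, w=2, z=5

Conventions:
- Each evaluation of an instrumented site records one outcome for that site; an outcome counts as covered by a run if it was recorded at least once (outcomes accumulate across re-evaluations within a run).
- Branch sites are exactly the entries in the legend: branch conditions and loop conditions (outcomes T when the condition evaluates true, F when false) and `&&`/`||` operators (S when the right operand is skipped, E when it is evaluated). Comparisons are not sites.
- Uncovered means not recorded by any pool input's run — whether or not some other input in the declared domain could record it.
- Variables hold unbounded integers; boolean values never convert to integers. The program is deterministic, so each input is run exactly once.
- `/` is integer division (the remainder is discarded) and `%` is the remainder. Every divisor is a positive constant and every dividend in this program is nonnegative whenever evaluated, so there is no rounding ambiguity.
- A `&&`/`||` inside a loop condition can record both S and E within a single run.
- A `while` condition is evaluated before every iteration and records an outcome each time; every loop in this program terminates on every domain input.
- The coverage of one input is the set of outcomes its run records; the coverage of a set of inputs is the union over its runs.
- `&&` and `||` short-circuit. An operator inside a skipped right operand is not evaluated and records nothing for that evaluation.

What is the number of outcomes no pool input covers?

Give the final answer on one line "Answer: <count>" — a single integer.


test 1 (q=5, w=5, z=6) fires B2->E, B3->S, B1->T, B4->F, B8->S, B7->F; hits B1=T, B2=E, B3=S, B4=F, B7=F, B8=S
test 2 (q=3, w=6, z=7) fires B2->E, B3->S, B1->T, B4->T, B8->S, B7->F; hits B1=T, B2=E, B3=S, B4=T, B7=F, B8=S
test 3 (q=4, w=3, z=8) fires B2->E, B3->E, B1->F, B6->S, B5->T, B8->E, B7->T, B8->S, B7->F; hits B1=F, B2=E, B3=E, B5=T, B6=S, B7=T, B7=F, B8=S, B8=E
test 4 (q=3, w=8, z=7) fires B2->E, B3->S, B1->T, B4->T, B8->S, B7->F; hits B1=T, B2=E, B3=S, B4=T, B7=F, B8=S
test 5 (q=3, w=2, z=4) fires B2->E, B3->S, B1->T, B4->T, B8->S, B7->F; hits B1=T, B2=E, B3=S, B4=T, B7=F, B8=S
test 6 (q=5, w=8, z=7) fires B2->E, B3->S, B1->T, B4->F, B8->S, B7->F; hits B1=T, B2=E, B3=S, B4=F, B7=F, B8=S
test 7 (q=3, w=2, z=5) fires B2->S, B1->F, B6->S, B5->T, B8->S, B7->F; hits B1=F, B2=S, B5=T, B6=S, B7=F, B8=S
union over the pool: B1=T, B1=F, B2=S, B2=E, B3=S, B3=E, B4=T, B4=F, B5=T, B6=S, B7=T, B7=F, B8=S, B8=E
uncovered (2 of 16): B5=F, B6=E
Answer: 2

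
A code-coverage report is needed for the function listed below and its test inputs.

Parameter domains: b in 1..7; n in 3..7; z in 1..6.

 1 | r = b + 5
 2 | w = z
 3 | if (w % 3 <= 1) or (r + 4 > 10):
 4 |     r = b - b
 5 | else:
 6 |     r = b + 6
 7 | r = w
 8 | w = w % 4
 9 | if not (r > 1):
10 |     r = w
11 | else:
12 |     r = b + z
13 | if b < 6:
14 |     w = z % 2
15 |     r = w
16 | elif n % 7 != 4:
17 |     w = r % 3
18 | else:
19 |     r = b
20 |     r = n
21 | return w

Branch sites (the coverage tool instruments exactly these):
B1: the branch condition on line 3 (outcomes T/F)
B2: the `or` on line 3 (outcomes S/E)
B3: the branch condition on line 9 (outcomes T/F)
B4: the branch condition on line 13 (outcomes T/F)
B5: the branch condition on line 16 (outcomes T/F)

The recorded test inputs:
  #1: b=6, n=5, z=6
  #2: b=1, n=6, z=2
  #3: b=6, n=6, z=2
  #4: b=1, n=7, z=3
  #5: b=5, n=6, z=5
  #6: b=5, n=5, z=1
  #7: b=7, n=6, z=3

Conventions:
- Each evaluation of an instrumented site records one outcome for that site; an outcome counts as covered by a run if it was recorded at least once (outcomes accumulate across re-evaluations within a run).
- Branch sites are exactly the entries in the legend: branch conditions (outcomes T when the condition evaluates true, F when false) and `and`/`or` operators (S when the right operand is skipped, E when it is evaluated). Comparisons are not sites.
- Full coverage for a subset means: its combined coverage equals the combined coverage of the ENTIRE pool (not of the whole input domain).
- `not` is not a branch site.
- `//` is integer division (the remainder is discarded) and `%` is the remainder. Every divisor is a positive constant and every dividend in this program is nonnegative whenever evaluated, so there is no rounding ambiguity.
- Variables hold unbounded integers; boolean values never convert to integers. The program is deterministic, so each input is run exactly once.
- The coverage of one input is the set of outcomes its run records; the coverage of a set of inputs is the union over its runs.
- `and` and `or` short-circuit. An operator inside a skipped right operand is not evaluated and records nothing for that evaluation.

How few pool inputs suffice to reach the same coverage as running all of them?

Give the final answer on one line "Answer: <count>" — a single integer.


run #1 (b=6, n=5, z=6) runs B2->S, B1->T, B3->F, B4->F, B5->T; records B1=T, B2=S, B3=F, B4=F, B5=T
run #2 (b=1, n=6, z=2) runs B2->E, B1->F, B3->F, B4->T; records B1=F, B2=E, B3=F, B4=T
run #3 (b=6, n=6, z=2) runs B2->E, B1->T, B3->F, B4->F, B5->T; records B1=T, B2=E, B3=F, B4=F, B5=T
run #4 (b=1, n=7, z=3) runs B2->S, B1->T, B3->F, B4->T; records B1=T, B2=S, B3=F, B4=T
run #5 (b=5, n=6, z=5) runs B2->E, B1->T, B3->F, B4->T; records B1=T, B2=E, B3=F, B4=T
run #6 (b=5, n=5, z=1) runs B2->S, B1->T, B3->T, B4->T; records B1=T, B2=S, B3=T, B4=T
run #7 (b=7, n=6, z=3) runs B2->S, B1->T, B3->F, B4->F, B5->T; records B1=T, B2=S, B3=F, B4=F, B5=T
union over all inputs: B1=T, B1=F, B2=S, B2=E, B3=T, B3=F, B4=T, B4=F, B5=T (9 outcomes)
size 1 is not enough: best union over all size-1 subsets is 5/9
size 2 is not enough: best union over all size-2 subsets is 8/9
size 3: inputs {1, 2, 6} cover all 9 outcomes, and no lexicographically smaller subset of this size does
Answer: 3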